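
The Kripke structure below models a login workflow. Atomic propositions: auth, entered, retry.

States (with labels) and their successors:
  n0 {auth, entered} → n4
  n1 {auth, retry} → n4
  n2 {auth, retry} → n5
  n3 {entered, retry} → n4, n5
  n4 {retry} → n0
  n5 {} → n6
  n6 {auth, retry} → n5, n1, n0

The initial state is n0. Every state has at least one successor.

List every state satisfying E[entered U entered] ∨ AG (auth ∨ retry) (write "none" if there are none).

{n0, n1, n3, n4}

States satisfying entered: {n0, n3}.
States satisfying E[entered U entered]: {n0, n3}.
States satisfying auth ∨ retry: {n0, n1, n2, n3, n4, n6}.
States satisfying AG (auth ∨ retry): {n0, n1, n4}.
States satisfying E[entered U entered] ∨ AG (auth ∨ retry): {n0, n1, n3, n4}.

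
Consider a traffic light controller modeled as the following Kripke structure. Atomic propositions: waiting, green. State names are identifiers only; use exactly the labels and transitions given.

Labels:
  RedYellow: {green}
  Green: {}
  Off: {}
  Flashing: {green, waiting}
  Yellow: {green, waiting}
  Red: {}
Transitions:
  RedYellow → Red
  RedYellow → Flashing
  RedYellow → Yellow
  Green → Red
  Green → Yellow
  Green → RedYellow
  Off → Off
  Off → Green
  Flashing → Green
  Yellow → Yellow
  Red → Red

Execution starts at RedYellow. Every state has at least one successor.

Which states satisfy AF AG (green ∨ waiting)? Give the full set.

{Yellow}

States satisfying AG (green ∨ waiting): {Yellow}.
States satisfying AF AG (green ∨ waiting): {Yellow}.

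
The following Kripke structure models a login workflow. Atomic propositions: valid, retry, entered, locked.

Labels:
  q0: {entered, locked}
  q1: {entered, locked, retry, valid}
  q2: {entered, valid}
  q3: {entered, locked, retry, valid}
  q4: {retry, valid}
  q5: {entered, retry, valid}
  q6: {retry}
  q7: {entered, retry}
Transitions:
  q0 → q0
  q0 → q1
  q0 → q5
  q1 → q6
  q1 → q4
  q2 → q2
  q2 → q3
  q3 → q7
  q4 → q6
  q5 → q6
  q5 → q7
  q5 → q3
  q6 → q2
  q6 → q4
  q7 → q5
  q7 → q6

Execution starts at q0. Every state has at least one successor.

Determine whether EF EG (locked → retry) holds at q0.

Yes

States satisfying EG (locked → retry): {q1, q2, q3, q4, q5, q6, q7}.
States satisfying EF EG (locked → retry): {q0, q1, q2, q3, q4, q5, q6, q7}.
Some path from q0 reaches a state where EG (locked → retry) holds.
q0 ∈ Sat(EF EG (locked → retry)).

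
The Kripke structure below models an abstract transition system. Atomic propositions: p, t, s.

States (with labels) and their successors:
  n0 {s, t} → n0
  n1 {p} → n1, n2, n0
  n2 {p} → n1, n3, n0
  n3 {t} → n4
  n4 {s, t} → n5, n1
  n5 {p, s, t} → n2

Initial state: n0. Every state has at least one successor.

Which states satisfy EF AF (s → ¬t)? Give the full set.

States satisfying AF (s → ¬t): {n1, n2, n3, n4, n5}.
States satisfying EF AF (s → ¬t): {n1, n2, n3, n4, n5}.

{n1, n2, n3, n4, n5}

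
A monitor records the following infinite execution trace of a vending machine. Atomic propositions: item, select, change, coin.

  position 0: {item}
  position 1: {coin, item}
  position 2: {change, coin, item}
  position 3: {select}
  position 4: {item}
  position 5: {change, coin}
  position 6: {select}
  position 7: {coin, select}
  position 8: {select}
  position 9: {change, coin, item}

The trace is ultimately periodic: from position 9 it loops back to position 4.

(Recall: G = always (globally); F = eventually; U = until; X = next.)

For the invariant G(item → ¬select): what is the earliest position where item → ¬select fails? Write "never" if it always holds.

item → ¬select holds at every position 0..9, and those are all the positions the trace ever visits, so the invariant G(item → ¬select) is never violated.

never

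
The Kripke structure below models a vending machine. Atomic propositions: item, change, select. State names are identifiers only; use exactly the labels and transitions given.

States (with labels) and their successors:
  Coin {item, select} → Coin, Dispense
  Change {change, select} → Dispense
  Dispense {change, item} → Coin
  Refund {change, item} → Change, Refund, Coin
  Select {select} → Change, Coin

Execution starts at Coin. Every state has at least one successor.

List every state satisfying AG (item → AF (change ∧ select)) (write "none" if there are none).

none

States satisfying item → AF (change ∧ select): {Change, Select}.
States satisfying AG (item → AF (change ∧ select)): ∅.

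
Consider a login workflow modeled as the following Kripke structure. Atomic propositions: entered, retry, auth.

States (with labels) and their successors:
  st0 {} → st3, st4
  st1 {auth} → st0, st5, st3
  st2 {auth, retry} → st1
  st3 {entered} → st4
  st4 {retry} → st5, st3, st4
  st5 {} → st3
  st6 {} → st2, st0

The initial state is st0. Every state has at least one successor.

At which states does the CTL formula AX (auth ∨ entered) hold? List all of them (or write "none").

{st2, st5}

States satisfying auth ∨ entered: {st1, st2, st3}.
States satisfying AX (auth ∨ entered): {st2, st5}.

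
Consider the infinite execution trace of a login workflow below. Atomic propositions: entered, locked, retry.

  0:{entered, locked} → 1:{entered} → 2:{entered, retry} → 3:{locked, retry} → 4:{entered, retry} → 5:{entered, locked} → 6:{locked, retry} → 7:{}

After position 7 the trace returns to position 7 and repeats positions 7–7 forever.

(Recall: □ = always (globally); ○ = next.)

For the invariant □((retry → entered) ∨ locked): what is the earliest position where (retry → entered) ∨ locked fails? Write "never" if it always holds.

(retry → entered) ∨ locked holds at every position 0..7, and those are all the positions the trace ever visits, so the invariant □((retry → entered) ∨ locked) is never violated.

never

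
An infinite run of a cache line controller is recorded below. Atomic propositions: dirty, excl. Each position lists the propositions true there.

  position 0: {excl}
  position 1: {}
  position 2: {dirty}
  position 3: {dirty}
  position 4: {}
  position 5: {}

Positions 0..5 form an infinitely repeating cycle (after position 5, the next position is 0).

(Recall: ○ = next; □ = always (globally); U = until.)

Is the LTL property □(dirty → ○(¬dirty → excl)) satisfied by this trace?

Does not hold

dirty → ○(¬dirty → excl) must hold at every position from 0 onward. It fails at position 3, so □(dirty → ○(¬dirty → excl)) is false.
Positions where dirty holds: 2, 3.
Check ○(¬dirty → excl) at each: 2→ok, 3→fails.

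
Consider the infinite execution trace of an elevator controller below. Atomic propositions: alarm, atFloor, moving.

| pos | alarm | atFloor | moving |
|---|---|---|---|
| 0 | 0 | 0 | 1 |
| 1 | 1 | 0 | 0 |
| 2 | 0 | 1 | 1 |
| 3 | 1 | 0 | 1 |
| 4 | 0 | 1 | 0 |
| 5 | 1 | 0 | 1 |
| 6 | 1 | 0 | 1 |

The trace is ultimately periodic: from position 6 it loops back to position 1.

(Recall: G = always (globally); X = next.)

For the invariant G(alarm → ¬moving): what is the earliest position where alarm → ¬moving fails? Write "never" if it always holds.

Check alarm → ¬moving at each position in order: 0 ✓, 1 ✓, 2 ✓.
At position 3 the labels are {alarm, moving}, so alarm → ¬moving is false there. This is the first violation.

3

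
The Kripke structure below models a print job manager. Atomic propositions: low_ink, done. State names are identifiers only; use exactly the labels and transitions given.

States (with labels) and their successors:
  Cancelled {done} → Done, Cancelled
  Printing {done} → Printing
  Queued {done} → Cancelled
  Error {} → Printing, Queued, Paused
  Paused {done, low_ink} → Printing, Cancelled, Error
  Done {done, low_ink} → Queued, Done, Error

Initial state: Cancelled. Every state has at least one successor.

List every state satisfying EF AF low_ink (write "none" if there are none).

States satisfying AF low_ink: {Paused, Done}.
States satisfying EF AF low_ink: {Cancelled, Queued, Error, Paused, Done}.

{Cancelled, Queued, Error, Paused, Done}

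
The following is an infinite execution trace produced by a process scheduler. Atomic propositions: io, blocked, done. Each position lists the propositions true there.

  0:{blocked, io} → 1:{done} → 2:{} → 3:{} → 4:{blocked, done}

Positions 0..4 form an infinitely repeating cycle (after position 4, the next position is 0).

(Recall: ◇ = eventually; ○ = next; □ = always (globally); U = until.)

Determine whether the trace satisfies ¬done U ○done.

Walking from position 0: ○done first holds at position 0, and ¬done holds at every earlier position along the way, so ¬done U ○done holds.

Holds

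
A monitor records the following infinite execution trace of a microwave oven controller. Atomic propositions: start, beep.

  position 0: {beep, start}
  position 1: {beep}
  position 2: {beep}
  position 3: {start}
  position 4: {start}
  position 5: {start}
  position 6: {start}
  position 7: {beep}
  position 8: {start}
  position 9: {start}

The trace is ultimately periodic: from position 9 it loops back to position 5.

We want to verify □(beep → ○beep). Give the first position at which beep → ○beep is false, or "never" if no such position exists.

Check beep → ○beep at each position in order: 0 ✓, 1 ✓.
At position 2 the labels are {beep} and the next position 3 has {start}, so beep → ○beep is false there. This is the first violation.

2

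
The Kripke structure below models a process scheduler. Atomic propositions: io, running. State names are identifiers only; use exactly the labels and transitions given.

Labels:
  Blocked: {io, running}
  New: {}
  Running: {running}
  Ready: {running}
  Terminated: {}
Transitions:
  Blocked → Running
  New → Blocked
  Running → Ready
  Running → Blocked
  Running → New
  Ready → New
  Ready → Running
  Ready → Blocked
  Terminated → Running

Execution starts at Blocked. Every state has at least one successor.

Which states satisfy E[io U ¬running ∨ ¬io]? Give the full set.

{Blocked, New, Running, Ready, Terminated}

States satisfying io: {Blocked}.
States satisfying ¬running ∨ ¬io: {New, Running, Ready, Terminated}.
States satisfying E[io U ¬running ∨ ¬io]: {Blocked, New, Running, Ready, Terminated}.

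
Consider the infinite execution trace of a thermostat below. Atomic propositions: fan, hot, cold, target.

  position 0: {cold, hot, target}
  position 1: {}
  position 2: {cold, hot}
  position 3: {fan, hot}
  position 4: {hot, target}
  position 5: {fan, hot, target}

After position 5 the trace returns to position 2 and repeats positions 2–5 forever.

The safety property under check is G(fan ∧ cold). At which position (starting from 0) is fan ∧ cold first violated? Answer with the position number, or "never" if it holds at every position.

0

At position 0 the labels are {cold, hot, target}, so fan ∧ cold is false there. This is the first violation.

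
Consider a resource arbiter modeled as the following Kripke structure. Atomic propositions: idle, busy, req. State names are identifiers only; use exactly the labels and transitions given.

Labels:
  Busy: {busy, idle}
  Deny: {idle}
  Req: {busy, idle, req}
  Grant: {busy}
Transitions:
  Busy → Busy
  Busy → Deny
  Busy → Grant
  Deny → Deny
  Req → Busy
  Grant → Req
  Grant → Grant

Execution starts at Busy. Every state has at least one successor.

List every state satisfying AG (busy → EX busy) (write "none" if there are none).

States satisfying busy → EX busy: {Busy, Deny, Req, Grant}.
States satisfying AG (busy → EX busy): {Busy, Deny, Req, Grant}.

{Busy, Deny, Req, Grant}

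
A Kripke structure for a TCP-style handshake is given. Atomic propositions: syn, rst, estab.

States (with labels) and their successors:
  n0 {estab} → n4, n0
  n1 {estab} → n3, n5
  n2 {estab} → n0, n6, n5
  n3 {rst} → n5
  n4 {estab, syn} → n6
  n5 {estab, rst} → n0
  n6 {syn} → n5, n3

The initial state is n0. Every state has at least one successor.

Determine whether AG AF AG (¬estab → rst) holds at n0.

Does not hold

States satisfying AF AG (¬estab → rst): ∅.
States satisfying AG AF AG (¬estab → rst): ∅.
n0 is reachable from n0 and violates AF AG (¬estab → rst), so AG fails at n0.
n0 ∉ Sat(AG AF AG (¬estab → rst)).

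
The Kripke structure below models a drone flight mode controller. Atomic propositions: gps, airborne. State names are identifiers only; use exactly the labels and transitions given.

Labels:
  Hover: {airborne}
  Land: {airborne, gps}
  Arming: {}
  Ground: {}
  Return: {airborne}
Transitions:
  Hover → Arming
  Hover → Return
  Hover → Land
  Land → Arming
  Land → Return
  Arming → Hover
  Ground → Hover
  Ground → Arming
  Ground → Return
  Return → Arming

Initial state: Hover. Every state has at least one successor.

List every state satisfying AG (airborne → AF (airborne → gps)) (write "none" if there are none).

{Hover, Land, Arming, Ground, Return}

States satisfying airborne → AF (airborne → gps): {Hover, Land, Arming, Ground, Return}.
States satisfying AG (airborne → AF (airborne → gps)): {Hover, Land, Arming, Ground, Return}.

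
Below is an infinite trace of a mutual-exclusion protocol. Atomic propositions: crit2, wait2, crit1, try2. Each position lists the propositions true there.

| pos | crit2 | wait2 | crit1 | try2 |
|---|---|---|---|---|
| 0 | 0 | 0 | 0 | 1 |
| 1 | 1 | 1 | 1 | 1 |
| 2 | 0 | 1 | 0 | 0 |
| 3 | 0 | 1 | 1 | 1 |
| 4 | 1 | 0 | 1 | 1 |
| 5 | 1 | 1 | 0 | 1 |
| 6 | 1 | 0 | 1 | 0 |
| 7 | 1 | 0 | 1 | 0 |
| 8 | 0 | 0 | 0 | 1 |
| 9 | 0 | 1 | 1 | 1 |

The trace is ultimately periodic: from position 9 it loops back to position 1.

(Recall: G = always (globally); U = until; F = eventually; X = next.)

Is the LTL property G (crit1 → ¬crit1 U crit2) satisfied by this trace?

crit1 → ¬crit1 U crit2 must hold at every position from 0 onward. It fails at position 3, so G (crit1 → ¬crit1 U crit2) is false.
Positions where crit1 holds: 1, 3, 4, 6, 7, 9.
Check ¬crit1 U crit2 at each: 1→ok, 3→fails, 4→ok, 6→ok, 7→ok, 9→fails.

Violated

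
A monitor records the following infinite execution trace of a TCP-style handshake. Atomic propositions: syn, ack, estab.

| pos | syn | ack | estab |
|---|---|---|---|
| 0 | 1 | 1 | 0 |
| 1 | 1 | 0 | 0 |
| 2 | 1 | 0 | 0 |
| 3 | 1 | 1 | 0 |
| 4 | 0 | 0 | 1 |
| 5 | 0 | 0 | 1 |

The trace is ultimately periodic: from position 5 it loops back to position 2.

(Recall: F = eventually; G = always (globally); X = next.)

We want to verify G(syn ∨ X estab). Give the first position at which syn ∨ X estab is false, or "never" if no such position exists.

Check syn ∨ X estab at each position in order: 0 ✓, 1 ✓, 2 ✓, 3 ✓, 4 ✓.
At position 5 the labels are {estab} and the next position 2 has {syn}, so syn ∨ X estab is false there. This is the first violation.

5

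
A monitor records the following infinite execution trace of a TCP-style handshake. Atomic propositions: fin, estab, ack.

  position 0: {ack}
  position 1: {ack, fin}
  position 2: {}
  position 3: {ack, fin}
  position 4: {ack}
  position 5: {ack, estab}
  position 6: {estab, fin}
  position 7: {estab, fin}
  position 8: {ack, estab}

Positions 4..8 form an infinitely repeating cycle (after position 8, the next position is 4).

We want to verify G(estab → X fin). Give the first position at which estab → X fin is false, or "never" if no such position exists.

7

Check estab → X fin at each position in order: 0 ✓, 1 ✓, 2 ✓, 3 ✓, 4 ✓, 5 ✓, 6 ✓.
At position 7 the labels are {estab, fin} and the next position 8 has {ack, estab}, so estab → X fin is false there. This is the first violation.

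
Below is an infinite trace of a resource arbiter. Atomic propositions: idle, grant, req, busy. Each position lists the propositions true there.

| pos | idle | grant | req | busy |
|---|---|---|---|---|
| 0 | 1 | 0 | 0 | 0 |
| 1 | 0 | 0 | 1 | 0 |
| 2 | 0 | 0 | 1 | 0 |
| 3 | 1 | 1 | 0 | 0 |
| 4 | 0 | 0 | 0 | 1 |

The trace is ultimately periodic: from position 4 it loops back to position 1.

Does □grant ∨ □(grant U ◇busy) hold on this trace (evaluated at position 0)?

grant must hold at every position from 0 onward. It fails at position 0, so □grant is false.
grant U ◇busy holds at every position 0..4, and those are all positions ever visited, so □(grant U ◇busy) holds.
At position 0: □grant is false; □(grant U ◇busy) is true; so □grant ∨ □(grant U ◇busy) is true.

Holds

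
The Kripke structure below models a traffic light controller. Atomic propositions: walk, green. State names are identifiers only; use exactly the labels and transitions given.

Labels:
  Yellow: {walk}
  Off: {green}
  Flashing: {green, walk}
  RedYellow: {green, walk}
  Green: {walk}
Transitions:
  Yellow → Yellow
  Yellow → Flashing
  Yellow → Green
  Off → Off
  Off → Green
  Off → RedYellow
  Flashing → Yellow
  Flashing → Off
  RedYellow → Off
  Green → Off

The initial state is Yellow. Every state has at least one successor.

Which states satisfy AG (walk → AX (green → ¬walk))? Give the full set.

{Off, RedYellow, Green}

States satisfying walk → AX (green → ¬walk): {Off, Flashing, RedYellow, Green}.
States satisfying AG (walk → AX (green → ¬walk)): {Off, RedYellow, Green}.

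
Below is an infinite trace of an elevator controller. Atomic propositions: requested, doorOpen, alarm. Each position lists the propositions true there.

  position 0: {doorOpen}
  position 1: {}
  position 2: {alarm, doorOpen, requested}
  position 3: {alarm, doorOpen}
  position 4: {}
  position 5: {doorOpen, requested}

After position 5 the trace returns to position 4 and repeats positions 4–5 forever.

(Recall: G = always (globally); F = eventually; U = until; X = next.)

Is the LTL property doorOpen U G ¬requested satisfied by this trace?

Walking from position 0: at position 1, G ¬requested has not yet held and doorOpen fails, so doorOpen U G ¬requested is false.

Does not hold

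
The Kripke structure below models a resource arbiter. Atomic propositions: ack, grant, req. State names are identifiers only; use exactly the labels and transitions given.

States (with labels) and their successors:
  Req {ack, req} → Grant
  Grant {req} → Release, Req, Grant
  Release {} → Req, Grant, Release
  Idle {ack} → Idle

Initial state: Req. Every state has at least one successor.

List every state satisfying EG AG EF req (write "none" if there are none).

States satisfying AG EF req: {Req, Grant, Release}.
States satisfying EG AG EF req: {Req, Grant, Release}.

{Req, Grant, Release}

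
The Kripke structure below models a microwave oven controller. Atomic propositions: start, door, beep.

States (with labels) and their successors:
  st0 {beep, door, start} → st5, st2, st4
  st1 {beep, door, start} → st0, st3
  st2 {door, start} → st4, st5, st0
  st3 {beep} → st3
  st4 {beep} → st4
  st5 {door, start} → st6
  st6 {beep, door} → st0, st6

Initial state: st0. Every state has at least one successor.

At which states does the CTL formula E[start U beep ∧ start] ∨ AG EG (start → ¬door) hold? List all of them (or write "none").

States satisfying start: {st0, st1, st2, st5}.
States satisfying beep ∧ start: {st0, st1}.
States satisfying E[start U beep ∧ start]: {st0, st1, st2}.
States satisfying EG (start → ¬door): {st3, st4, st6}.
States satisfying AG EG (start → ¬door): {st3, st4}.
States satisfying E[start U beep ∧ start] ∨ AG EG (start → ¬door): {st0, st1, st2, st3, st4}.

{st0, st1, st2, st3, st4}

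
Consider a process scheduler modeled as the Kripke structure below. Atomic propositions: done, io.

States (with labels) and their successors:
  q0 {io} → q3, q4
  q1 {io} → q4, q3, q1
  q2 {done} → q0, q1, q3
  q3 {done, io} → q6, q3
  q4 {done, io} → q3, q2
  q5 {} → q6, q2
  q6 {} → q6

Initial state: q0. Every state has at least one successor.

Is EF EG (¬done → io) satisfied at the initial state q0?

States satisfying EG (¬done → io): {q0, q1, q2, q3, q4}.
States satisfying EF EG (¬done → io): {q0, q1, q2, q3, q4, q5}.
Some path from q0 reaches a state where EG (¬done → io) holds.
q0 ∈ Sat(EF EG (¬done → io)).

Holds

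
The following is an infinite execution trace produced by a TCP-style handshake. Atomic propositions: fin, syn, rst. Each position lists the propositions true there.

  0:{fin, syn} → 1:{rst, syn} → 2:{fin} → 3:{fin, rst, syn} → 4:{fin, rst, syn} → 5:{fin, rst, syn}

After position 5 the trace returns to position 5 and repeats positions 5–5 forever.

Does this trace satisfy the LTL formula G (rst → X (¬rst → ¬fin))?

Does not hold

rst → X (¬rst → ¬fin) must hold at every position from 0 onward. It fails at position 1, so G (rst → X (¬rst → ¬fin)) is false.
Positions where rst holds: 1, 3, 4, 5.
Check X (¬rst → ¬fin) at each: 1→fails, 3→ok, 4→ok, 5→ok.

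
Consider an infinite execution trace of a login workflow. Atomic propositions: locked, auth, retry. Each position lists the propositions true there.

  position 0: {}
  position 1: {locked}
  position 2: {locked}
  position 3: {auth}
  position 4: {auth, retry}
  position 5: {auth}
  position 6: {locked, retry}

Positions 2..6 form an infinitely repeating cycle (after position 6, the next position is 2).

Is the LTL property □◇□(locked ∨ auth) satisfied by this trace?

Yes

◇□(locked ∨ auth) holds at every position 0..6, and those are all positions ever visited, so □◇□(locked ∨ auth) holds.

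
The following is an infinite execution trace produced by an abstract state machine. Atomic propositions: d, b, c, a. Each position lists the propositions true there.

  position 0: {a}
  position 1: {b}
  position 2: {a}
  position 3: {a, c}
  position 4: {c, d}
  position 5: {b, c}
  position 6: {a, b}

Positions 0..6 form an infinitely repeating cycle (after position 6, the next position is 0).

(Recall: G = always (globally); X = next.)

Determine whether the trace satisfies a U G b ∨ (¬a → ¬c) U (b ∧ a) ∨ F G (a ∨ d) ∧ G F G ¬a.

At position 0: a U G b ∨ (¬a → ¬c) U (b ∧ a) is false; F G (a ∨ d) ∧ G F G ¬a is false; so a U G b ∨ (¬a → ¬c) U (b ∧ a) ∨ F G (a ∨ d) ∧ G F G ¬a is false.

Does not hold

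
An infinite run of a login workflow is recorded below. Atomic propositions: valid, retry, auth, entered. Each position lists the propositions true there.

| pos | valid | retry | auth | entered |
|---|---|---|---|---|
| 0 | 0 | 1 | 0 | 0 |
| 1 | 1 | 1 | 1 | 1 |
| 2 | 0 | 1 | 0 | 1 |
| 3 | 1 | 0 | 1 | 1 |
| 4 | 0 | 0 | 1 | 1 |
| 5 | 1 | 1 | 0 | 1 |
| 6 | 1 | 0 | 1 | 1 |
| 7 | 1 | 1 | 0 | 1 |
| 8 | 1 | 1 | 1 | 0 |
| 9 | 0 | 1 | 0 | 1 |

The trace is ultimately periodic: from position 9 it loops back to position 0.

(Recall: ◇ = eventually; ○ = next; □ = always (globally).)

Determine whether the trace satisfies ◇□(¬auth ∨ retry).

Violated

□(¬auth ∨ retry) is false at every position 0..9, so it never becomes true and ◇□(¬auth ∨ retry) fails.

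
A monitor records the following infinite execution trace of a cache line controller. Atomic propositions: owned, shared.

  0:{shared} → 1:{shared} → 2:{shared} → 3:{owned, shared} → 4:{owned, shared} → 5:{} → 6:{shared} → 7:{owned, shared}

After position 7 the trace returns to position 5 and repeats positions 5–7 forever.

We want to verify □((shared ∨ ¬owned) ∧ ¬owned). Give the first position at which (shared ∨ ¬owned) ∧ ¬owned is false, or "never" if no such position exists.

Check (shared ∨ ¬owned) ∧ ¬owned at each position in order: 0 ✓, 1 ✓, 2 ✓.
At position 3 the labels are {owned, shared}, so (shared ∨ ¬owned) ∧ ¬owned is false there. This is the first violation.

3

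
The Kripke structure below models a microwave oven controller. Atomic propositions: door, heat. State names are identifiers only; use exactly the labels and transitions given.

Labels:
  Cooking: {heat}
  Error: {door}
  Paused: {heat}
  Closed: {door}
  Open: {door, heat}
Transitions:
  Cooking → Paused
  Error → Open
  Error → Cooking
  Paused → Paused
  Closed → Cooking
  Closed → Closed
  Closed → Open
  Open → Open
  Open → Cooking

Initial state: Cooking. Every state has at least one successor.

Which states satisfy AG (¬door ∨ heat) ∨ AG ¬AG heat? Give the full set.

{Cooking, Paused, Open}

States satisfying ¬door ∨ heat: {Cooking, Paused, Open}.
States satisfying AG (¬door ∨ heat): {Cooking, Paused, Open}.
States satisfying ¬AG heat: {Error, Closed}.
States satisfying AG ¬AG heat: ∅.
States satisfying AG (¬door ∨ heat) ∨ AG ¬AG heat: {Cooking, Paused, Open}.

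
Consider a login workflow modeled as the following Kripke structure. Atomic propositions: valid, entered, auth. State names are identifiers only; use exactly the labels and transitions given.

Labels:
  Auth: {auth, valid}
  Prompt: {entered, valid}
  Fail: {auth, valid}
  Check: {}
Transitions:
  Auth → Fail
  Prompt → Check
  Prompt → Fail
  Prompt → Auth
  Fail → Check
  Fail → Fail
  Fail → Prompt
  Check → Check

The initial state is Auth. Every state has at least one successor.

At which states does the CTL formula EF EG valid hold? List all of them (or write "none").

{Auth, Prompt, Fail}

States satisfying EG valid: {Auth, Prompt, Fail}.
States satisfying EF EG valid: {Auth, Prompt, Fail}.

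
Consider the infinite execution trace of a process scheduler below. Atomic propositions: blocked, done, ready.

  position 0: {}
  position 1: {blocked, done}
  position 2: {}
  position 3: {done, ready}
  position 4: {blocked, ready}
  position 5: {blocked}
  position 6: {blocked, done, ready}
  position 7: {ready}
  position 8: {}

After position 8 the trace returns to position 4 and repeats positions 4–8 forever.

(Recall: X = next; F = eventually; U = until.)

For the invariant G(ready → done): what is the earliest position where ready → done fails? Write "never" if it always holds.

4

Check ready → done at each position in order: 0 ✓, 1 ✓, 2 ✓, 3 ✓.
At position 4 the labels are {blocked, ready}, so ready → done is false there. This is the first violation.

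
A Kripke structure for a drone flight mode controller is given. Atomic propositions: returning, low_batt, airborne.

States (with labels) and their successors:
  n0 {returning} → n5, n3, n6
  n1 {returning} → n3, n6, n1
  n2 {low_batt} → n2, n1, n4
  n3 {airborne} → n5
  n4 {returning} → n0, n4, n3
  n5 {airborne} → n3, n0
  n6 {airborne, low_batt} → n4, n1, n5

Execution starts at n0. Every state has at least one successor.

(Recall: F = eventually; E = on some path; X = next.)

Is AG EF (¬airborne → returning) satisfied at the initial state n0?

States satisfying EF (¬airborne → returning): {n0, n1, n2, n3, n4, n5, n6}.
States satisfying AG EF (¬airborne → returning): {n0, n1, n2, n3, n4, n5, n6}.
Every state reachable from n0 satisfies EF (¬airborne → returning).
n0 ∈ Sat(AG EF (¬airborne → returning)).

Holds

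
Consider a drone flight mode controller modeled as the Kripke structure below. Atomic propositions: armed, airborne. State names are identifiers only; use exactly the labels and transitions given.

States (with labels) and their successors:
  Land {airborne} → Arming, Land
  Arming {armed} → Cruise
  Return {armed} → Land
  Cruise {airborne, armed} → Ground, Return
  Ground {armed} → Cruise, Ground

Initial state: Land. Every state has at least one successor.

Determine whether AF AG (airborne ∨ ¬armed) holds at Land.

No

States satisfying AG (airborne ∨ ¬armed): ∅.
States satisfying AF AG (airborne ∨ ¬armed): ∅.
There is a path from Land along which AG (airborne ∨ ¬armed) never holds.
Land ∉ Sat(AF AG (airborne ∨ ¬armed)).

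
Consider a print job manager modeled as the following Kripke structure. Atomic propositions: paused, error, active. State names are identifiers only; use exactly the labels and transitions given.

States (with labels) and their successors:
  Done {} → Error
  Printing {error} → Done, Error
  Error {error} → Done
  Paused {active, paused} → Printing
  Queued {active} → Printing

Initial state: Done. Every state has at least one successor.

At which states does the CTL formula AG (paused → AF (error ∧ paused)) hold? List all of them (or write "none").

{Done, Printing, Error, Queued}

States satisfying paused → AF (error ∧ paused): {Done, Printing, Error, Queued}.
States satisfying AG (paused → AF (error ∧ paused)): {Done, Printing, Error, Queued}.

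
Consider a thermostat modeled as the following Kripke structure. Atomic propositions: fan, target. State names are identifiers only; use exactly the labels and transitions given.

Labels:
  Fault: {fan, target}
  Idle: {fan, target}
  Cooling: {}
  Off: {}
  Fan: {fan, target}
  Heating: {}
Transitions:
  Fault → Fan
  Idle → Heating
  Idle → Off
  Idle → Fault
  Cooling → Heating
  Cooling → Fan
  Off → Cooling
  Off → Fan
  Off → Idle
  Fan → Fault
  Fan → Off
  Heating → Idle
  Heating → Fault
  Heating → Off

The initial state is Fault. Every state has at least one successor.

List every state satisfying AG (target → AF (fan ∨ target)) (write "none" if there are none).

{Fault, Idle, Cooling, Off, Fan, Heating}

States satisfying target → AF (fan ∨ target): {Fault, Idle, Cooling, Off, Fan, Heating}.
States satisfying AG (target → AF (fan ∨ target)): {Fault, Idle, Cooling, Off, Fan, Heating}.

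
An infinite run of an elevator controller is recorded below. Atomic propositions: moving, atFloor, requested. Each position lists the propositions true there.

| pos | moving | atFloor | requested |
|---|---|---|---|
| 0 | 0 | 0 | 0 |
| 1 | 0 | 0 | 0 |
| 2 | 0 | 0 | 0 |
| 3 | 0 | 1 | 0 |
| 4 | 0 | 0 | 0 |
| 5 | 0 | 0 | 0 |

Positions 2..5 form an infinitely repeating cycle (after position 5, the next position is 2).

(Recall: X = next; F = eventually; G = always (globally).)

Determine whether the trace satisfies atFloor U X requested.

Violated

Walking from position 0: at position 0, X requested has not yet held and atFloor fails, so atFloor U X requested is false.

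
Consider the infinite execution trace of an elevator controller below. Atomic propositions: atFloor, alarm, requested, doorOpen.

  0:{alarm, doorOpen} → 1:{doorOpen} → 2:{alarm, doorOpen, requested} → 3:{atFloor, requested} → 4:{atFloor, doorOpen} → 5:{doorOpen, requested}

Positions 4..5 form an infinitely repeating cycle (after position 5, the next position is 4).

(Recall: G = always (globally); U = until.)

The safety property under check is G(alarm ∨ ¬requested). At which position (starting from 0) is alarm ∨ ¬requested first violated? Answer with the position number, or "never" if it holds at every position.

3

Check alarm ∨ ¬requested at each position in order: 0 ✓, 1 ✓, 2 ✓.
At position 3 the labels are {atFloor, requested}, so alarm ∨ ¬requested is false there. This is the first violation.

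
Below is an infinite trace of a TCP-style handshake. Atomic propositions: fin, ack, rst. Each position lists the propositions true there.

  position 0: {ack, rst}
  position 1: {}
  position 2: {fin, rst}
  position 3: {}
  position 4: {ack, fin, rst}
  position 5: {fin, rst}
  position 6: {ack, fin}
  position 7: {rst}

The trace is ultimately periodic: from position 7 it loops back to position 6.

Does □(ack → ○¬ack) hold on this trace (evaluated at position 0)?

ack → ○¬ack holds at every position 0..7, and those are all positions ever visited, so □(ack → ○¬ack) holds.
Positions where ack holds: 0, 4, 6.
Check ○¬ack at each: 0→ok, 4→ok, 6→ok.

Yes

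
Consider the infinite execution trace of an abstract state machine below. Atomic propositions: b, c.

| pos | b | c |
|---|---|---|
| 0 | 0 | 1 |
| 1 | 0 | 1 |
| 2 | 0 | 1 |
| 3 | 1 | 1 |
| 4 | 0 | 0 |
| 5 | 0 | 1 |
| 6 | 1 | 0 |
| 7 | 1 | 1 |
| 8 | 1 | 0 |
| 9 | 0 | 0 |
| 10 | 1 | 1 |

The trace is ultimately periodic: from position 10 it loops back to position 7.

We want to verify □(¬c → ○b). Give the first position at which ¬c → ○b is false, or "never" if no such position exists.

4

Check ¬c → ○b at each position in order: 0 ✓, 1 ✓, 2 ✓, 3 ✓.
At position 4 the labels are {} and the next position 5 has {c}, so ¬c → ○b is false there. This is the first violation.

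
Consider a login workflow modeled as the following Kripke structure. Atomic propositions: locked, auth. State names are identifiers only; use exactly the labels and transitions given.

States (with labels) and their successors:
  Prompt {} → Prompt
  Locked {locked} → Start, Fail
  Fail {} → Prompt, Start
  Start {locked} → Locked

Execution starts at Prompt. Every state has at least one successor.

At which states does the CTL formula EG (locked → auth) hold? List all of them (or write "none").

{Prompt, Fail}

States satisfying locked → auth: {Prompt, Fail}.
States satisfying EG (locked → auth): {Prompt, Fail}.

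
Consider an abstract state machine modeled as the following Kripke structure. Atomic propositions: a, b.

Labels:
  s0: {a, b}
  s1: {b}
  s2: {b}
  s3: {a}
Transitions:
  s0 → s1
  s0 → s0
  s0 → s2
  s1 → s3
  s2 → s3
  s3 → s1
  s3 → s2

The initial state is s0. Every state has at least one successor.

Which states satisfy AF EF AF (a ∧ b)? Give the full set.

{s0}

States satisfying EF AF (a ∧ b): {s0}.
States satisfying AF EF AF (a ∧ b): {s0}.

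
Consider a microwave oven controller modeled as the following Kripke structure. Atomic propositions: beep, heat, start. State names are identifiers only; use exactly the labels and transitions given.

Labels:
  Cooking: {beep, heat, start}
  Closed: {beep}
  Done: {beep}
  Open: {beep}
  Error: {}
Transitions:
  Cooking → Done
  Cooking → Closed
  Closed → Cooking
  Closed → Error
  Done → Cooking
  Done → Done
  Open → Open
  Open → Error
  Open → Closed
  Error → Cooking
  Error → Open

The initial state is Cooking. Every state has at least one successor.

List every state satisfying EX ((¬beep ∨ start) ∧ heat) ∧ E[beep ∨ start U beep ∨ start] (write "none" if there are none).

States satisfying (¬beep ∨ start) ∧ heat: {Cooking}.
States satisfying EX ((¬beep ∨ start) ∧ heat): {Closed, Done, Error}.
States satisfying beep ∨ start: {Cooking, Closed, Done, Open}.
States satisfying E[beep ∨ start U beep ∨ start]: {Cooking, Closed, Done, Open}.
States satisfying EX ((¬beep ∨ start) ∧ heat) ∧ E[beep ∨ start U beep ∨ start]: {Closed, Done}.

{Closed, Done}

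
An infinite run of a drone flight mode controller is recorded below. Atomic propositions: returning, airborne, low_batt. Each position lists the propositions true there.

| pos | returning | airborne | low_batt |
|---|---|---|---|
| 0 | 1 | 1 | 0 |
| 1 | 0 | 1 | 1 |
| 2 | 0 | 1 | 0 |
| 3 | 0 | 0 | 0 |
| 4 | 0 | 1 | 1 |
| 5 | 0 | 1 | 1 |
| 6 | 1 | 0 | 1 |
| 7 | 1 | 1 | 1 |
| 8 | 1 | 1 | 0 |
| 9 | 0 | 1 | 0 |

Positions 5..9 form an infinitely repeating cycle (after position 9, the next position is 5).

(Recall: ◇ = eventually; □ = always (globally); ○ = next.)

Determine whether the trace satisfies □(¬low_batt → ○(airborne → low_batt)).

Does not hold

¬low_batt → ○(airborne → low_batt) must hold at every position from 0 onward. It fails at position 8, so □(¬low_batt → ○(airborne → low_batt)) is false.
Positions where ¬low_batt holds: 0, 2, 3, 8, 9.
Check ○(airborne → low_batt) at each: 0→ok, 2→ok, 3→ok, 8→fails, 9→ok.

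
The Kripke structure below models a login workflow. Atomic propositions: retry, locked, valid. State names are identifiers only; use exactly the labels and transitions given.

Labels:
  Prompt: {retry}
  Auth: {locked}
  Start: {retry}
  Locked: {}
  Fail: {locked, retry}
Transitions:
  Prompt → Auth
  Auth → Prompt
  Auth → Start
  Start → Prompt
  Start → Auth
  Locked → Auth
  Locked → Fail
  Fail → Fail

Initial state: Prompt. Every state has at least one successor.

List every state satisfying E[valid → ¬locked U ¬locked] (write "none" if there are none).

{Prompt, Auth, Start, Locked}

States satisfying valid → ¬locked: {Prompt, Auth, Start, Locked, Fail}.
States satisfying ¬locked: {Prompt, Start, Locked}.
States satisfying E[valid → ¬locked U ¬locked]: {Prompt, Auth, Start, Locked}.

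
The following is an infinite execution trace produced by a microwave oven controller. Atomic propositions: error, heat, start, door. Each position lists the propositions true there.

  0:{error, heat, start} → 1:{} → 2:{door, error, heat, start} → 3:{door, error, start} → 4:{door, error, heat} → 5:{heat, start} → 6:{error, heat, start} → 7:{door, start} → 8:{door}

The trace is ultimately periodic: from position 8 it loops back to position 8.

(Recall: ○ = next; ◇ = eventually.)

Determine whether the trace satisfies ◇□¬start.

□¬start holds at position 8, which is reachable from 0, so ◇□¬start holds.

Yes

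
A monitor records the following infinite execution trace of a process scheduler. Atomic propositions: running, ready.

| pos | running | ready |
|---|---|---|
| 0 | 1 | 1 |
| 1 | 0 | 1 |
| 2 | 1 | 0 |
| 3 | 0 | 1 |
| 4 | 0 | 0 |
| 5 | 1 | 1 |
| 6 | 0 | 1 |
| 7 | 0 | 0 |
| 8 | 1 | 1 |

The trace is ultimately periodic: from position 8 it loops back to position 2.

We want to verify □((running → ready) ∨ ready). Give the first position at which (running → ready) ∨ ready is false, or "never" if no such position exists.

2

Check (running → ready) ∨ ready at each position in order: 0 ✓, 1 ✓.
At position 2 the labels are {running}, so (running → ready) ∨ ready is false there. This is the first violation.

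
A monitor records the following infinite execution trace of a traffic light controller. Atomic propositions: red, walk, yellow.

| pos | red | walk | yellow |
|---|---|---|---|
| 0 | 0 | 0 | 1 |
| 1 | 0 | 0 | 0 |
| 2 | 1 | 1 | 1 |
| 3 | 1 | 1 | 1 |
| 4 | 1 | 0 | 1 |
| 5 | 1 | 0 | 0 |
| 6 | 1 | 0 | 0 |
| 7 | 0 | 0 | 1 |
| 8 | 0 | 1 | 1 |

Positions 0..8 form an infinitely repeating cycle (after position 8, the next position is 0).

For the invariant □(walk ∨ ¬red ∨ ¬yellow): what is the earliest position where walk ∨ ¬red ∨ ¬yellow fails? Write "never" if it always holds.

4

Check walk ∨ ¬red ∨ ¬yellow at each position in order: 0 ✓, 1 ✓, 2 ✓, 3 ✓.
At position 4 the labels are {red, yellow}, so walk ∨ ¬red ∨ ¬yellow is false there. This is the first violation.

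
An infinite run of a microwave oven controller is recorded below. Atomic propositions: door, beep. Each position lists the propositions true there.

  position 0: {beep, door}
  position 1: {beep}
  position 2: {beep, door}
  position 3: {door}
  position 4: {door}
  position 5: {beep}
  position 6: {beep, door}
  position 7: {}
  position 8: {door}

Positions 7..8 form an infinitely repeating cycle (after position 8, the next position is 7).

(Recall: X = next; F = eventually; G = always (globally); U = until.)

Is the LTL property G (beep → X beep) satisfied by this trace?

beep → X beep must hold at every position from 0 onward. It fails at position 2, so G (beep → X beep) is false.
Positions where beep holds: 0, 1, 2, 5, 6.
Check X beep at each: 0→ok, 1→ok, 2→fails, 5→ok, 6→fails.

Violated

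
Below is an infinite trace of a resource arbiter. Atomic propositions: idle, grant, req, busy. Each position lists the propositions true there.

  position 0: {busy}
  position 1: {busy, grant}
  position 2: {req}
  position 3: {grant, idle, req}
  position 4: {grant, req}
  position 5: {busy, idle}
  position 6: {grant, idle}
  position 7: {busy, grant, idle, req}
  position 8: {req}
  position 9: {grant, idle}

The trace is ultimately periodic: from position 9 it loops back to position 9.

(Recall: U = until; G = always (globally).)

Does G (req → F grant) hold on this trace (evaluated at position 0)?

Satisfied

req → F grant holds at every position 0..9, and those are all positions ever visited, so G (req → F grant) holds.
Positions where req holds: 2, 3, 4, 7, 8.
Check F grant at each: 2→ok, 3→ok, 4→ok, 7→ok, 8→ok.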